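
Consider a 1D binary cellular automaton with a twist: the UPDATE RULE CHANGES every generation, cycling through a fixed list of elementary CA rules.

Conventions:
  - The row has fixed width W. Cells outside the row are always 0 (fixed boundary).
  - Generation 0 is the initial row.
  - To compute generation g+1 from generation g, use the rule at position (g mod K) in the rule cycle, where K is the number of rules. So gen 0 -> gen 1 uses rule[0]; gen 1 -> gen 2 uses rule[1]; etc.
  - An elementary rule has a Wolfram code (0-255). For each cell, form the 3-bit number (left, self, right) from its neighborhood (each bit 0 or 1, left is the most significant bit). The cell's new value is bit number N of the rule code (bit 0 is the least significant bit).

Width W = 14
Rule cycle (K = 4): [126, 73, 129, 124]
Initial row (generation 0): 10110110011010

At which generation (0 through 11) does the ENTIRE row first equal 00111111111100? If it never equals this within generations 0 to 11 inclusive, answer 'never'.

Answer: 3

Derivation:
Gen 0: 10110110011010
Gen 1 (rule 126): 11111111111111
Gen 2 (rule 73): 10000000000001
Gen 3 (rule 129): 00111111111100
Gen 4 (rule 124): 00100000000110
Gen 5 (rule 126): 01110000001111
Gen 6 (rule 73): 01010111101001
Gen 7 (rule 129): 00000011000000
Gen 8 (rule 124): 00000011100000
Gen 9 (rule 126): 00000110110000
Gen 10 (rule 73): 11110110110111
Gen 11 (rule 129): 01100000000010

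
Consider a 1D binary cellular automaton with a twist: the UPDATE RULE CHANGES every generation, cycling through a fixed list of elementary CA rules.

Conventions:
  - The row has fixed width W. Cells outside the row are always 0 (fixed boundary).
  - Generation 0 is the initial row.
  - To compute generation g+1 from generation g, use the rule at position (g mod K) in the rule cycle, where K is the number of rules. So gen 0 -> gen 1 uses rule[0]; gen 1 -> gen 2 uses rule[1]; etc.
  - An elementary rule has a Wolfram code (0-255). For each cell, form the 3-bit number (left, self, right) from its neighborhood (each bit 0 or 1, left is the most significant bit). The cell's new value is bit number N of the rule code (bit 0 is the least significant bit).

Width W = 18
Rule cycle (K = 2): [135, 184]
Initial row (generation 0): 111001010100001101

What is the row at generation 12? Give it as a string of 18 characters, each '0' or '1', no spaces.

Answer: 101011010101010010

Derivation:
Gen 0: 111001010100001101
Gen 1 (rule 135): 010011010101110001
Gen 2 (rule 184): 001010101011101000
Gen 3 (rule 135): 111010101001001011
Gen 4 (rule 184): 110101010100100110
Gen 5 (rule 135): 000101010101101000
Gen 6 (rule 184): 000010101011010100
Gen 7 (rule 135): 111110101000010101
Gen 8 (rule 184): 111101010100001010
Gen 9 (rule 135): 011001010101111010
Gen 10 (rule 184): 010100101011110101
Gen 11 (rule 135): 110101101001100101
Gen 12 (rule 184): 101011010101010010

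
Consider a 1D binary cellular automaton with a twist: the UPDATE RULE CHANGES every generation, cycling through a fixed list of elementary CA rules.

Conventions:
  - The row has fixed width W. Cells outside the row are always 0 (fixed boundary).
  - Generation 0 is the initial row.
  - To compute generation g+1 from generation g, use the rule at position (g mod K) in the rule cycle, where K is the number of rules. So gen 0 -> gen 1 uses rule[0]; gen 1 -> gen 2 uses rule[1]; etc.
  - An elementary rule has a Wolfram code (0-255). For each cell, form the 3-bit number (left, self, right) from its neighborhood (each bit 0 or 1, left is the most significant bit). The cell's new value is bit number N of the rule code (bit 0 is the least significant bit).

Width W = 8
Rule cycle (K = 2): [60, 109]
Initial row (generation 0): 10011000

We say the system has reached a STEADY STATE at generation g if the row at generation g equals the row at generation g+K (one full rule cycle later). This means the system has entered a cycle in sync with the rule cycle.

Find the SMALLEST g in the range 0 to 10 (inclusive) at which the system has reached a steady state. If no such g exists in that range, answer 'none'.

Gen 0: 10011000
Gen 1 (rule 60): 11010100
Gen 2 (rule 109): 11111101
Gen 3 (rule 60): 10000011
Gen 4 (rule 109): 10111011
Gen 5 (rule 60): 11100110
Gen 6 (rule 109): 10100110
Gen 7 (rule 60): 11110101
Gen 8 (rule 109): 10011111
Gen 9 (rule 60): 11010000
Gen 10 (rule 109): 11110111
Gen 11 (rule 60): 10001100
Gen 12 (rule 109): 10101101

Answer: none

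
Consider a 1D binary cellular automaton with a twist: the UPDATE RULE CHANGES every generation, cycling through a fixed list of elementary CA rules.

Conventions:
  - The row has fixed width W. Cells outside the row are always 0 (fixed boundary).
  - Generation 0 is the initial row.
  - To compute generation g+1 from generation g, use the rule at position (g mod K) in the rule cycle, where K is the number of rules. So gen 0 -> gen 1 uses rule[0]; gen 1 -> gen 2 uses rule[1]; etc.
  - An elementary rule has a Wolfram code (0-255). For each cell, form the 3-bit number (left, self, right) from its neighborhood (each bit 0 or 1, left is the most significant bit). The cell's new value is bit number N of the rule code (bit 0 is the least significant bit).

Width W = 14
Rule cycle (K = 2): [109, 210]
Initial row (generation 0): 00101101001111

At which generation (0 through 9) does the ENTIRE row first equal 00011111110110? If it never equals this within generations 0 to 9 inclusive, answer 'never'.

Gen 0: 00101101001111
Gen 1 (rule 109): 10111111001001
Gen 2 (rule 210): 00011111110110
Gen 3 (rule 109): 11010000011110
Gen 4 (rule 210): 01001000101111
Gen 5 (rule 109): 01001010111001
Gen 6 (rule 210): 10110000011110
Gen 7 (rule 109): 11110111010010
Gen 8 (rule 210): 01110011001101
Gen 9 (rule 109): 01010011001111

Answer: 2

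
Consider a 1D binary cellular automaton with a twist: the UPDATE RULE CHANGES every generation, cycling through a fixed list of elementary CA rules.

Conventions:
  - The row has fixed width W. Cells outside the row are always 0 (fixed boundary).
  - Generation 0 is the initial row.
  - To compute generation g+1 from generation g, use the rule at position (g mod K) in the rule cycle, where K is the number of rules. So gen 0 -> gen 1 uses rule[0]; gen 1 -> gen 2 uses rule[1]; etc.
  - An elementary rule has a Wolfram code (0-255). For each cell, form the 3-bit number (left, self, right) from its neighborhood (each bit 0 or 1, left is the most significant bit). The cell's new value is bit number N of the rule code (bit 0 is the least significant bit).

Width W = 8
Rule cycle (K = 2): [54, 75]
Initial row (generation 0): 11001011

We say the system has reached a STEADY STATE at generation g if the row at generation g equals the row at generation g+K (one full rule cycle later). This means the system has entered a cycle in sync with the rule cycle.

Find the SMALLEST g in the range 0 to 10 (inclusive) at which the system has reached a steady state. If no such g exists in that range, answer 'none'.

Gen 0: 11001011
Gen 1 (rule 54): 00111100
Gen 2 (rule 75): 11100101
Gen 3 (rule 54): 00011111
Gen 4 (rule 75): 11110001
Gen 5 (rule 54): 00001011
Gen 6 (rule 75): 11110011
Gen 7 (rule 54): 00001100
Gen 8 (rule 75): 11111101
Gen 9 (rule 54): 00000011
Gen 10 (rule 75): 11111111
Gen 11 (rule 54): 00000000
Gen 12 (rule 75): 11111111

Answer: 10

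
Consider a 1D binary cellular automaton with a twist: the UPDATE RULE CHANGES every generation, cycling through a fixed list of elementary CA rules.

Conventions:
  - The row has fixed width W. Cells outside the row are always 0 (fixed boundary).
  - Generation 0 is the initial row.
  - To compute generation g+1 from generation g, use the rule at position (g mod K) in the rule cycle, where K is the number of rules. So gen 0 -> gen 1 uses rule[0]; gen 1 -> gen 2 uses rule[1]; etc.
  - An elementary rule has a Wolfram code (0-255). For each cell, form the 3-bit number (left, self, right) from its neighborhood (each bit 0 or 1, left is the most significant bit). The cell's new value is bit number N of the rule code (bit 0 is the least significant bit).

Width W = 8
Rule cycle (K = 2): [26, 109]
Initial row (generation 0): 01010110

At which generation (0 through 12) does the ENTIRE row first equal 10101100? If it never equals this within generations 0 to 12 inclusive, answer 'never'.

Answer: never

Derivation:
Gen 0: 01010110
Gen 1 (rule 26): 10000101
Gen 2 (rule 109): 10110111
Gen 3 (rule 26): 00100100
Gen 4 (rule 109): 10100101
Gen 5 (rule 26): 00011000
Gen 6 (rule 109): 11011011
Gen 7 (rule 26): 10010010
Gen 8 (rule 109): 10010010
Gen 9 (rule 26): 01101101
Gen 10 (rule 109): 01111111
Gen 11 (rule 26): 11000000
Gen 12 (rule 109): 11011111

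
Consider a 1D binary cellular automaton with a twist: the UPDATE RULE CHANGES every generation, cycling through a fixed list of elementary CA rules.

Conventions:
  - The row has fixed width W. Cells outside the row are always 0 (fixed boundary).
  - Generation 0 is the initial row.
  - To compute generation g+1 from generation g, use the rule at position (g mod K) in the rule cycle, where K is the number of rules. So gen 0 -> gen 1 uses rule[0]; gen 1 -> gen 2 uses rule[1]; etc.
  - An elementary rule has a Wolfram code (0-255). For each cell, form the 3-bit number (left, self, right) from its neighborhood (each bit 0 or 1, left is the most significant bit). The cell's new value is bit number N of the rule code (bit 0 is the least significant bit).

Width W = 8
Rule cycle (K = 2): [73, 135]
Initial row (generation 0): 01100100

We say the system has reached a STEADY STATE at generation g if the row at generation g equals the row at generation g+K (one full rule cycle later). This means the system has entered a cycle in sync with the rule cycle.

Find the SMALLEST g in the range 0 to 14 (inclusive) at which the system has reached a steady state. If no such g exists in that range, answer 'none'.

Answer: none

Derivation:
Gen 0: 01100100
Gen 1 (rule 73): 01100001
Gen 2 (rule 135): 10001111
Gen 3 (rule 73): 00101001
Gen 4 (rule 135): 11101011
Gen 5 (rule 73): 10100011
Gen 6 (rule 135): 10101100
Gen 7 (rule 73): 00001101
Gen 8 (rule 135): 11110001
Gen 9 (rule 73): 10010100
Gen 10 (rule 135): 10110101
Gen 11 (rule 73): 00110000
Gen 12 (rule 135): 11000111
Gen 13 (rule 73): 11010101
Gen 14 (rule 135): 00010101
Gen 15 (rule 73): 11000000
Gen 16 (rule 135): 00011111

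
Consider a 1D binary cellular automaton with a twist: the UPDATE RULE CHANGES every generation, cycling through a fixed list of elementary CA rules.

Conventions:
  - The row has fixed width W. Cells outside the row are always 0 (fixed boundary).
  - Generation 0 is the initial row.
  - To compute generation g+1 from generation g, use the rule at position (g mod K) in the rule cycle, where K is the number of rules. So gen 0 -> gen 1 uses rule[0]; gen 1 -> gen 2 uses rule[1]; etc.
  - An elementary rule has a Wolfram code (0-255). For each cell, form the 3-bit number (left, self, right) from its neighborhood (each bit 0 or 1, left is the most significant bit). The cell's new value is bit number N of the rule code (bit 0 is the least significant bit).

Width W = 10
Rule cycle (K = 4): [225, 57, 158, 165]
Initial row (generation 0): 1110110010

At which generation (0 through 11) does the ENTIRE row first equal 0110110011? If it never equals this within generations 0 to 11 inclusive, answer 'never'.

Answer: 9

Derivation:
Gen 0: 1110110010
Gen 1 (rule 225): 0111010000
Gen 2 (rule 57): 0100101111
Gen 3 (rule 158): 1111101110
Gen 4 (rule 165): 0111010100
Gen 5 (rule 225): 0011101001
Gen 6 (rule 57): 1010010100
Gen 7 (rule 158): 1011110110
Gen 8 (rule 165): 1101101000
Gen 9 (rule 225): 0110110011
Gen 10 (rule 57): 0101101010
Gen 11 (rule 158): 1101001011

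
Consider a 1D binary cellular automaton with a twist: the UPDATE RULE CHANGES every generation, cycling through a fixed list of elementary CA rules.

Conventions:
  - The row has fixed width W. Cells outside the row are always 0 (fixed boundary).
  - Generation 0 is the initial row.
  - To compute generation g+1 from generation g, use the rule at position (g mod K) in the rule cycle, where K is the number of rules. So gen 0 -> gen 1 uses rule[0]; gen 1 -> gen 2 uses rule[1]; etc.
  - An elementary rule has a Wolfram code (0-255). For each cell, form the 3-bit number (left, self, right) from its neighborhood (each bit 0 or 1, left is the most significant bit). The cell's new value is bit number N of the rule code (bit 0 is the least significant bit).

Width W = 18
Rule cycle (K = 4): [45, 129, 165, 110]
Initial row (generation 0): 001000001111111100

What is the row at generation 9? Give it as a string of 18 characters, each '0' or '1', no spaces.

Gen 0: 001000001111111100
Gen 1 (rule 45): 101011101000000001
Gen 2 (rule 129): 000001000011111100
Gen 3 (rule 165): 111101011001111001
Gen 4 (rule 110): 100111111011001011
Gen 5 (rule 45): 100100000110001110
Gen 6 (rule 129): 000001110000100100
Gen 7 (rule 165): 111100100110100101
Gen 8 (rule 110): 100101101111101111
Gen 9 (rule 45): 100111011000011000

Answer: 100111011000011000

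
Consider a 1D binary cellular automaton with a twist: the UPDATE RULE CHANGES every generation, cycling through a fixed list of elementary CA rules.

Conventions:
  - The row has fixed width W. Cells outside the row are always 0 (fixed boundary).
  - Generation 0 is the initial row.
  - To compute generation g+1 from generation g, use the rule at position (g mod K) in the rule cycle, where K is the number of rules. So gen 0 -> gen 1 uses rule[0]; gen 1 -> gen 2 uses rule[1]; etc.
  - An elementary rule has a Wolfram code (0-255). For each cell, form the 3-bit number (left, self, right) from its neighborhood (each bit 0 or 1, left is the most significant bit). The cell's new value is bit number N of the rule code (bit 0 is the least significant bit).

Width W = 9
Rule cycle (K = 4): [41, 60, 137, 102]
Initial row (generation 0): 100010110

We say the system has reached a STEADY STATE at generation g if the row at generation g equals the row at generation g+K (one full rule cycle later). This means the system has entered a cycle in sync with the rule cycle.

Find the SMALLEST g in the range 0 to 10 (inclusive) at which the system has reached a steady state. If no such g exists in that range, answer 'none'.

Answer: 7

Derivation:
Gen 0: 100010110
Gen 1 (rule 41): 001001100
Gen 2 (rule 60): 001101010
Gen 3 (rule 137): 101000000
Gen 4 (rule 102): 111000000
Gen 5 (rule 41): 100011111
Gen 6 (rule 60): 110010000
Gen 7 (rule 137): 100000111
Gen 8 (rule 102): 100001001
Gen 9 (rule 41): 001100000
Gen 10 (rule 60): 001010000
Gen 11 (rule 137): 100000111
Gen 12 (rule 102): 100001001
Gen 13 (rule 41): 001100000
Gen 14 (rule 60): 001010000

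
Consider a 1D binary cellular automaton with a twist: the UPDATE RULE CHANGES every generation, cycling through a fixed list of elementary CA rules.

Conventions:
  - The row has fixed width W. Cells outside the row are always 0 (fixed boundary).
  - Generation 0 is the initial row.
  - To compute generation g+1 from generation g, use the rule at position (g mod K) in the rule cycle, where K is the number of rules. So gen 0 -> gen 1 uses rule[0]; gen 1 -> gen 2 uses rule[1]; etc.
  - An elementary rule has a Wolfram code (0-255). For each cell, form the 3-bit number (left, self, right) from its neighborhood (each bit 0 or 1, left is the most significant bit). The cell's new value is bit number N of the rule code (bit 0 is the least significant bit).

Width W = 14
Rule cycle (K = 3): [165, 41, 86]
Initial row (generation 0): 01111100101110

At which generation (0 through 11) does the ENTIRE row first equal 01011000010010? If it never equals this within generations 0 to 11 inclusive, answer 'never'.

Answer: never

Derivation:
Gen 0: 01111100101110
Gen 1 (rule 165): 00111000110100
Gen 2 (rule 41): 10100010101001
Gen 3 (rule 86): 10110110101111
Gen 4 (rule 165): 11001001110110
Gen 5 (rule 41): 10000001001100
Gen 6 (rule 86): 11000011110110
Gen 7 (rule 165): 00011001101000
Gen 8 (rule 41): 11010001010011
Gen 9 (rule 86): 01011011011101
Gen 10 (rule 165): 01100100101011
Gen 11 (rule 41): 01000000010110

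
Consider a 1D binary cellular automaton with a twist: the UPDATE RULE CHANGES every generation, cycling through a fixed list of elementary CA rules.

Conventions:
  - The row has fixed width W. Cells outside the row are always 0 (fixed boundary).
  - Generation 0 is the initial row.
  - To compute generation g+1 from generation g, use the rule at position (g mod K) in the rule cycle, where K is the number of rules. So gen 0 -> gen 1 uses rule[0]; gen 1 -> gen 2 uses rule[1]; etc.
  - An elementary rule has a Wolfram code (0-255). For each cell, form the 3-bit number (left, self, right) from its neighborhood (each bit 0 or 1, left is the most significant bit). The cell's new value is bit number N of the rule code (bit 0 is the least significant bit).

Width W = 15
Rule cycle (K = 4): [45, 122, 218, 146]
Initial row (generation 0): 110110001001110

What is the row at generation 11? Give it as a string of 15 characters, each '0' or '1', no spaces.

Answer: 111101110100000

Derivation:
Gen 0: 110110001001110
Gen 1 (rule 45): 101100101001000
Gen 2 (rule 122): 011111010110100
Gen 3 (rule 218): 111111000110010
Gen 4 (rule 146): 011110101001101
Gen 5 (rule 45): 010001111001011
Gen 6 (rule 122): 101011001110111
Gen 7 (rule 218): 000011111110111
Gen 8 (rule 146): 000101111100010
Gen 9 (rule 45): 110111000001010
Gen 10 (rule 122): 111101100010101
Gen 11 (rule 218): 111101110100000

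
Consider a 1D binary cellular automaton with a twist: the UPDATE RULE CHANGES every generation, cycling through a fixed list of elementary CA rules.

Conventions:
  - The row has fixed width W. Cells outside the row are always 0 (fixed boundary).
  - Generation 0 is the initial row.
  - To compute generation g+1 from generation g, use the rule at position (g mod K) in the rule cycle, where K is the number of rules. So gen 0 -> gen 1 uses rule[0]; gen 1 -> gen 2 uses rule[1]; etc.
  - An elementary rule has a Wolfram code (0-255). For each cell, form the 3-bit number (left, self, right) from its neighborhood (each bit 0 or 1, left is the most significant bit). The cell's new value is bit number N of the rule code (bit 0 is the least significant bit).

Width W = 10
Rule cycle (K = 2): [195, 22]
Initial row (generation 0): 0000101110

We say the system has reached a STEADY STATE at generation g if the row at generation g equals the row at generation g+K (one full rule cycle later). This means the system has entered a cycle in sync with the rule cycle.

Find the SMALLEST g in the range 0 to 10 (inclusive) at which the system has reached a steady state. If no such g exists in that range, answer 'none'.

Gen 0: 0000101110
Gen 1 (rule 195): 1111000110
Gen 2 (rule 22): 0000101001
Gen 3 (rule 195): 1111000010
Gen 4 (rule 22): 0000100111
Gen 5 (rule 195): 1111001011
Gen 6 (rule 22): 0000111000
Gen 7 (rule 195): 1111011011
Gen 8 (rule 22): 0000000000
Gen 9 (rule 195): 1111111111
Gen 10 (rule 22): 0000000000
Gen 11 (rule 195): 1111111111
Gen 12 (rule 22): 0000000000

Answer: 8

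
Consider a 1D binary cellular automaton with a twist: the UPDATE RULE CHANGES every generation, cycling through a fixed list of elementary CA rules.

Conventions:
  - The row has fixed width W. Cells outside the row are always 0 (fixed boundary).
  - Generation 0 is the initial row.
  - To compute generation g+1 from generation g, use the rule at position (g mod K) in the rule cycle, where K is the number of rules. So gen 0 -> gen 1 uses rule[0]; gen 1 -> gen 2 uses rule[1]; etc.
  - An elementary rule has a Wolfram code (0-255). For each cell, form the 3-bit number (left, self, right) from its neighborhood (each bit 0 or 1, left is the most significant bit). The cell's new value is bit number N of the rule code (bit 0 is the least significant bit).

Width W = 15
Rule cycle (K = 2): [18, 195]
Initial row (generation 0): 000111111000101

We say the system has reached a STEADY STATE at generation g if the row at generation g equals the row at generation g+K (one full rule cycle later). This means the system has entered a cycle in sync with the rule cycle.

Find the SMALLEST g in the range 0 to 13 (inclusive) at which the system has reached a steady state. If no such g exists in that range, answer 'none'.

Answer: 9

Derivation:
Gen 0: 000111111000101
Gen 1 (rule 18): 001000000101000
Gen 2 (rule 195): 110011111000011
Gen 3 (rule 18): 001100000100100
Gen 4 (rule 195): 110101111001001
Gen 5 (rule 18): 000000000110110
Gen 6 (rule 195): 111111111010010
Gen 7 (rule 18): 000000000001101
Gen 8 (rule 195): 111111111110100
Gen 9 (rule 18): 000000000000010
Gen 10 (rule 195): 111111111111100
Gen 11 (rule 18): 000000000000010
Gen 12 (rule 195): 111111111111100
Gen 13 (rule 18): 000000000000010
Gen 14 (rule 195): 111111111111100
Gen 15 (rule 18): 000000000000010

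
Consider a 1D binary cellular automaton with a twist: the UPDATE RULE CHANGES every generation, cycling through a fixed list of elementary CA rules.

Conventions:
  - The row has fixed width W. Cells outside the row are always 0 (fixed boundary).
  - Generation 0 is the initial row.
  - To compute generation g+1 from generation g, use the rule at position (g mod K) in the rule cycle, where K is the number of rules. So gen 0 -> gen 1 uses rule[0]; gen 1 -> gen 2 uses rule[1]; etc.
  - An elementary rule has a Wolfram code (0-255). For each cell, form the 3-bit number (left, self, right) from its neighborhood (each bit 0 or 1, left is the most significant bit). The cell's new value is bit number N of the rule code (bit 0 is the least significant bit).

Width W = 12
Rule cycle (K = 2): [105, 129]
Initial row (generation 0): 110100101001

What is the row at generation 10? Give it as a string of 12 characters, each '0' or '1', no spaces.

Answer: 000000000000

Derivation:
Gen 0: 110100101001
Gen 1 (rule 105): 111000010000
Gen 2 (rule 129): 010011000111
Gen 3 (rule 105): 000011010101
Gen 4 (rule 129): 111000000000
Gen 5 (rule 105): 101011111111
Gen 6 (rule 129): 000001111110
Gen 7 (rule 105): 111101000010
Gen 8 (rule 129): 011000011000
Gen 9 (rule 105): 011011011011
Gen 10 (rule 129): 000000000000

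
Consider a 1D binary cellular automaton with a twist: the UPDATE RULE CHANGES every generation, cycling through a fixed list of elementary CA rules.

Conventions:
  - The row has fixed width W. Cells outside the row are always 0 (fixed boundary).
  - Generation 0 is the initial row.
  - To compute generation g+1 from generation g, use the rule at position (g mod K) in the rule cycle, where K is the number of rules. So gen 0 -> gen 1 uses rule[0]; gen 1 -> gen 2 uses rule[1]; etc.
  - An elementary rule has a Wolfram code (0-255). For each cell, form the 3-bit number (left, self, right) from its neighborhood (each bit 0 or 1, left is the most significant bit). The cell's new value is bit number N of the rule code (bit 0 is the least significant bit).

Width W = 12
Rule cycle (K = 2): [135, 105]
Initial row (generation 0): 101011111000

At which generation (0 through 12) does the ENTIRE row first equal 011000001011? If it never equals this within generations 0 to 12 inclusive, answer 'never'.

Gen 0: 101011111000
Gen 1 (rule 135): 101001110011
Gen 2 (rule 105): 010001010011
Gen 3 (rule 135): 110111010100
Gen 4 (rule 105): 111101101001
Gen 5 (rule 135): 011000001011
Gen 6 (rule 105): 011011100111
Gen 7 (rule 135): 100001001010
Gen 8 (rule 105): 001100000100
Gen 9 (rule 135): 110001111101
Gen 10 (rule 105): 110101000110
Gen 11 (rule 135): 000101011000
Gen 12 (rule 105): 110010111011

Answer: 5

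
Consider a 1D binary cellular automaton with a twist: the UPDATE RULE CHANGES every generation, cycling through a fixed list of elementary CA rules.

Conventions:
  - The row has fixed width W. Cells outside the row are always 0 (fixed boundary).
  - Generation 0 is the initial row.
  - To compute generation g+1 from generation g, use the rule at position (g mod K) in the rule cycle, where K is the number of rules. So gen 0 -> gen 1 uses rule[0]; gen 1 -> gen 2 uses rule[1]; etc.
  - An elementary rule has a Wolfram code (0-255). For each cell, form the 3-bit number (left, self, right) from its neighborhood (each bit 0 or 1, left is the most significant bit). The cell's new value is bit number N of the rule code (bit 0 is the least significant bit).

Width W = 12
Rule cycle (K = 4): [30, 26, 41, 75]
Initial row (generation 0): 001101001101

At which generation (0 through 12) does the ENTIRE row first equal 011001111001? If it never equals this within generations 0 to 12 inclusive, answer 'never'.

Gen 0: 001101001101
Gen 1 (rule 30): 011001111001
Gen 2 (rule 26): 110111000110
Gen 3 (rule 41): 101100010100
Gen 4 (rule 75): 001101100001
Gen 5 (rule 30): 011001010011
Gen 6 (rule 26): 110110001110
Gen 7 (rule 41): 101100101000
Gen 8 (rule 75): 001101000011
Gen 9 (rule 30): 011001100110
Gen 10 (rule 26): 110111011101
Gen 11 (rule 41): 101100110010
Gen 12 (rule 75): 001101110100

Answer: 1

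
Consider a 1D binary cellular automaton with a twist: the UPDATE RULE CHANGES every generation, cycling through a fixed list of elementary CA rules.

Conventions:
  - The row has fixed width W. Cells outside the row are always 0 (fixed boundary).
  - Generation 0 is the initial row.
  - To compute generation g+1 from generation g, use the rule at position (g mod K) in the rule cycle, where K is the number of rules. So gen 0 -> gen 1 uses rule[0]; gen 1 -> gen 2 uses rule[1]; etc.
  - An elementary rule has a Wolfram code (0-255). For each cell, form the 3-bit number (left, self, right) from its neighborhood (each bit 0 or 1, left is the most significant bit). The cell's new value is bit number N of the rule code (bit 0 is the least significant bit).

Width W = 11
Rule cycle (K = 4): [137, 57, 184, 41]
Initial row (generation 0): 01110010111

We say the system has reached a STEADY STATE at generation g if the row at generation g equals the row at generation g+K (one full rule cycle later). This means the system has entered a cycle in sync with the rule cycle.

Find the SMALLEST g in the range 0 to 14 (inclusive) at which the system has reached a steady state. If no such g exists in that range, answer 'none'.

Gen 0: 01110010111
Gen 1 (rule 137): 01100000110
Gen 2 (rule 57): 01011110101
Gen 3 (rule 184): 00111101010
Gen 4 (rule 41): 10100010100
Gen 5 (rule 137): 00001000001
Gen 6 (rule 57): 11100111100
Gen 7 (rule 184): 11010111010
Gen 8 (rule 41): 10101100100
Gen 9 (rule 137): 00001000001
Gen 10 (rule 57): 11100111100
Gen 11 (rule 184): 11010111010
Gen 12 (rule 41): 10101100100
Gen 13 (rule 137): 00001000001
Gen 14 (rule 57): 11100111100
Gen 15 (rule 184): 11010111010
Gen 16 (rule 41): 10101100100
Gen 17 (rule 137): 00001000001
Gen 18 (rule 57): 11100111100

Answer: 5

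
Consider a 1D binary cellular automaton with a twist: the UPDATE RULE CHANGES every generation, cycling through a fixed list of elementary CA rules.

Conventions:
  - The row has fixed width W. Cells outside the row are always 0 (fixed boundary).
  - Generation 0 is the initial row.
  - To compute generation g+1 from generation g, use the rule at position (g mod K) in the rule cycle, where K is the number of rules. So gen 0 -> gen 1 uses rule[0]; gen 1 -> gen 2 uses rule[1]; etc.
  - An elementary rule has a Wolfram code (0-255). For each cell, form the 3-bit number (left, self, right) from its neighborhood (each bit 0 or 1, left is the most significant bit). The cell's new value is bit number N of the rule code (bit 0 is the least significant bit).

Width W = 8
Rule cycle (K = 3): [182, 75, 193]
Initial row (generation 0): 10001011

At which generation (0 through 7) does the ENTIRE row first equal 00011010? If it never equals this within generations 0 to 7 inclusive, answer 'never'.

Answer: never

Derivation:
Gen 0: 10001011
Gen 1 (rule 182): 11011100
Gen 2 (rule 75): 11010101
Gen 3 (rule 193): 01000000
Gen 4 (rule 182): 11100000
Gen 5 (rule 75): 10101111
Gen 6 (rule 193): 00000111
Gen 7 (rule 182): 00001010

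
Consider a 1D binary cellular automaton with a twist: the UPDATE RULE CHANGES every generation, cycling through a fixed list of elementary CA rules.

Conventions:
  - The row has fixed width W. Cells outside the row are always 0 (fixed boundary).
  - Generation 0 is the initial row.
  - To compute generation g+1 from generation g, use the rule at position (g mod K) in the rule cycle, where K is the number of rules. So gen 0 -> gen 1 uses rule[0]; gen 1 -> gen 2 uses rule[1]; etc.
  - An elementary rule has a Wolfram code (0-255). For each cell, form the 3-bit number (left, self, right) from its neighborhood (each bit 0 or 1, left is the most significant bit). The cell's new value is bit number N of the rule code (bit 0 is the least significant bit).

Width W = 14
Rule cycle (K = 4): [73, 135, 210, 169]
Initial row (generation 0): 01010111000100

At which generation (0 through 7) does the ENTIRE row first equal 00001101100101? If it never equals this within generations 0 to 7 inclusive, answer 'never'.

Answer: never

Derivation:
Gen 0: 01010111000100
Gen 1 (rule 73): 00000101010001
Gen 2 (rule 135): 11111101010111
Gen 3 (rule 210): 01111100000011
Gen 4 (rule 169): 01111001111010
Gen 5 (rule 73): 01001001001000
Gen 6 (rule 135): 11011011011011
Gen 7 (rule 210): 01001001001001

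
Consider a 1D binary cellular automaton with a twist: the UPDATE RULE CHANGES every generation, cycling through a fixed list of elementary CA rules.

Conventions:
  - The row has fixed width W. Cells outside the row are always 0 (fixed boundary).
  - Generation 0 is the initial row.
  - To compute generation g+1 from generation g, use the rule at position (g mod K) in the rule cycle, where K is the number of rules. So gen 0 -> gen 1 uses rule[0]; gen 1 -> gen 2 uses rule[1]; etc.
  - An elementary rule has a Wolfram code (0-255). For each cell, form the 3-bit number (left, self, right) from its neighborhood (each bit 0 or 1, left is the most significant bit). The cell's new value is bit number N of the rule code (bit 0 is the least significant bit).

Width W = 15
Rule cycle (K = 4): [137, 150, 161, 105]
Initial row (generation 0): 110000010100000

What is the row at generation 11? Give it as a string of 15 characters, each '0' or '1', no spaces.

Gen 0: 110000010100000
Gen 1 (rule 137): 100111000001111
Gen 2 (rule 150): 111010100010110
Gen 3 (rule 161): 010101001001000
Gen 4 (rule 105): 001010000000011
Gen 5 (rule 137): 100000111111010
Gen 6 (rule 150): 110001011110011
Gen 7 (rule 161): 000100101100000
Gen 8 (rule 105): 110000011101111
Gen 9 (rule 137): 100111011001110
Gen 10 (rule 150): 111010000110101
Gen 11 (rule 161): 010100110001010

Answer: 010100110001010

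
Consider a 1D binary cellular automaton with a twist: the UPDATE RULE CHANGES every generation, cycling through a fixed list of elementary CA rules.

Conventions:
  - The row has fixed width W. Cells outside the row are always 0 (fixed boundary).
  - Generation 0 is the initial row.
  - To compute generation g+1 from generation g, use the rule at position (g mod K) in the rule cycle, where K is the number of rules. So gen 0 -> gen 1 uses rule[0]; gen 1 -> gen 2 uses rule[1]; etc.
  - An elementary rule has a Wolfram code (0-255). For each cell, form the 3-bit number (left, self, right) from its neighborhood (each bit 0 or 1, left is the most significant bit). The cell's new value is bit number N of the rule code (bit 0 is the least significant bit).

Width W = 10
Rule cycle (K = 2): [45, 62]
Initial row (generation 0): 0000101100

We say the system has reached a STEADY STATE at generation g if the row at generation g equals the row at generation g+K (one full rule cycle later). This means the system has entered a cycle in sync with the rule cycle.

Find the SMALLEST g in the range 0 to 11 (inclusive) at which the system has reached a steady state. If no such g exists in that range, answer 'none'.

Answer: none

Derivation:
Gen 0: 0000101100
Gen 1 (rule 45): 1110111001
Gen 2 (rule 62): 1001100111
Gen 3 (rule 45): 1001000100
Gen 4 (rule 62): 1111101110
Gen 5 (rule 45): 1000011000
Gen 6 (rule 62): 1100110100
Gen 7 (rule 45): 1000101101
Gen 8 (rule 62): 1101111011
Gen 9 (rule 45): 1011000110
Gen 10 (rule 62): 1110101101
Gen 11 (rule 45): 1001111011
Gen 12 (rule 62): 1111000110
Gen 13 (rule 45): 1000010100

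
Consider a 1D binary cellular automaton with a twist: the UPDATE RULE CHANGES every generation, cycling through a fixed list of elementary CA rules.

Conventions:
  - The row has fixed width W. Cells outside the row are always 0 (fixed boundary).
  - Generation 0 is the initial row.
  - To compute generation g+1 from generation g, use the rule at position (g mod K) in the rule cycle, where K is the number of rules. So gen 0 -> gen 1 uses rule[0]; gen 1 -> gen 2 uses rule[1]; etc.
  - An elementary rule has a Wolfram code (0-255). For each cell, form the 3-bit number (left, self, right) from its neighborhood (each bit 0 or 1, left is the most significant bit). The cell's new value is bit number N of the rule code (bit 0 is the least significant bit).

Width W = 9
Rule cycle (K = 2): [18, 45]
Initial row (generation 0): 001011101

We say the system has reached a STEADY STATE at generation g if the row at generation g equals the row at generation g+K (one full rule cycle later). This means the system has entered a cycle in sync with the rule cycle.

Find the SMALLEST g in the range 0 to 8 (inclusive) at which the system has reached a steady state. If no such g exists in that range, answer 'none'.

Gen 0: 001011101
Gen 1 (rule 18): 010000000
Gen 2 (rule 45): 010111111
Gen 3 (rule 18): 100000000
Gen 4 (rule 45): 101111111
Gen 5 (rule 18): 000000000
Gen 6 (rule 45): 111111111
Gen 7 (rule 18): 000000000
Gen 8 (rule 45): 111111111
Gen 9 (rule 18): 000000000
Gen 10 (rule 45): 111111111

Answer: 5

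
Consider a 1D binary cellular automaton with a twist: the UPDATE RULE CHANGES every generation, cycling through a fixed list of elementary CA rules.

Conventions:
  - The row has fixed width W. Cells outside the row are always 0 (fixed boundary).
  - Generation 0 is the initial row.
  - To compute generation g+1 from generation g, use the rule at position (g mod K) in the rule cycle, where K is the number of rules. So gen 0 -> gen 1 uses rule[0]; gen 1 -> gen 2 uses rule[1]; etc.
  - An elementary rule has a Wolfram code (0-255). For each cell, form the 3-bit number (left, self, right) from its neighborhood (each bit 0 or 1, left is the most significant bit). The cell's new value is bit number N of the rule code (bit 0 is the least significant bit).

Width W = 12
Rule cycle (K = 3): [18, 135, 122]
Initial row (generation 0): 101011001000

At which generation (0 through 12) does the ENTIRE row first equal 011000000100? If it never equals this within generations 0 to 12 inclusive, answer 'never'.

Answer: never

Derivation:
Gen 0: 101011001000
Gen 1 (rule 18): 000000110100
Gen 2 (rule 135): 111111000101
Gen 3 (rule 122): 100001101010
Gen 4 (rule 18): 010010000001
Gen 5 (rule 135): 110110111111
Gen 6 (rule 122): 111111100001
Gen 7 (rule 18): 000000010010
Gen 8 (rule 135): 111111110110
Gen 9 (rule 122): 100000011111
Gen 10 (rule 18): 010000100000
Gen 11 (rule 135): 110111101111
Gen 12 (rule 122): 111100111001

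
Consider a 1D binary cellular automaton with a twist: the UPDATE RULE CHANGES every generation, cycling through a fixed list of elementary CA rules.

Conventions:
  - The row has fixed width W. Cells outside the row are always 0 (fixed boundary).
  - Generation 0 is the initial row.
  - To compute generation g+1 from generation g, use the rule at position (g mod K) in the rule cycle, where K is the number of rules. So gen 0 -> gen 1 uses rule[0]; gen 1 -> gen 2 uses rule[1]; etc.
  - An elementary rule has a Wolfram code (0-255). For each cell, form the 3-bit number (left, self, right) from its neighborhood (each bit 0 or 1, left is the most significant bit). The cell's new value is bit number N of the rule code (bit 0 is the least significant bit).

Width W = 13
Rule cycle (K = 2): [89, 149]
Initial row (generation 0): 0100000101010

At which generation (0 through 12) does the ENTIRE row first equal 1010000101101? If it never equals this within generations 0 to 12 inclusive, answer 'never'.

Answer: never

Derivation:
Gen 0: 0100000101010
Gen 1 (rule 89): 0011110000001
Gen 2 (rule 149): 1001101111101
Gen 3 (rule 89): 0101101000100
Gen 4 (rule 149): 0100001110111
Gen 5 (rule 89): 0011101010101
Gen 6 (rule 149): 1001001010101
Gen 7 (rule 89): 0100100000000
Gen 8 (rule 149): 0110111111111
Gen 9 (rule 89): 0110100000001
Gen 10 (rule 149): 0000111111101
Gen 11 (rule 89): 1110100000100
Gen 12 (rule 149): 0100111110111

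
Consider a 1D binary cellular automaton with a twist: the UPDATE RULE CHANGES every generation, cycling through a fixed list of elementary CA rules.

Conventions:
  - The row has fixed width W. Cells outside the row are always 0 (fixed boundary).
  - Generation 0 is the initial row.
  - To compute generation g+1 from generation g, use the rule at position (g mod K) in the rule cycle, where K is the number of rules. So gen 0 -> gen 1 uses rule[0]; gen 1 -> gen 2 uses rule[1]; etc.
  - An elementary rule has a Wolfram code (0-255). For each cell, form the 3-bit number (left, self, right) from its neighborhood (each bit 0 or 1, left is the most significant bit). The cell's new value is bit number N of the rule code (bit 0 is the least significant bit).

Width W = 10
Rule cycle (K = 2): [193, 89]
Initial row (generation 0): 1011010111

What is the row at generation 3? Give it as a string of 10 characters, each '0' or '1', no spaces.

Gen 0: 1011010111
Gen 1 (rule 193): 0001000011
Gen 2 (rule 89): 1100111011
Gen 3 (rule 193): 0100011001

Answer: 0100011001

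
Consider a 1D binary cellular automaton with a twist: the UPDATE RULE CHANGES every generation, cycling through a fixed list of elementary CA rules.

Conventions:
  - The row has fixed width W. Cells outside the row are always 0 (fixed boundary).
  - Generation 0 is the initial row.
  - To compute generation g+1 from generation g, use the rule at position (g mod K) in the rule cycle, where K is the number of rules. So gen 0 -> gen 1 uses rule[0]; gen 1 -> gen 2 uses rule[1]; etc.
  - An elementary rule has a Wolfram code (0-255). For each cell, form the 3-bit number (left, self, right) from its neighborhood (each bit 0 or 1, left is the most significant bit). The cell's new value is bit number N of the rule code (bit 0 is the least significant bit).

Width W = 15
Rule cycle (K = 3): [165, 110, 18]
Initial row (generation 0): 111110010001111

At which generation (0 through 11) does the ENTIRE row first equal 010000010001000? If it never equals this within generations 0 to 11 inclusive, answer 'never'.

Answer: never

Derivation:
Gen 0: 111110010001111
Gen 1 (rule 165): 011100010100110
Gen 2 (rule 110): 110100111101110
Gen 3 (rule 18): 000011000000001
Gen 4 (rule 165): 111000011111101
Gen 5 (rule 110): 101000110000111
Gen 6 (rule 18): 000101001001000
Gen 7 (rule 165): 110111001001011
Gen 8 (rule 110): 111101011011111
Gen 9 (rule 18): 000000000000000
Gen 10 (rule 165): 111111111111111
Gen 11 (rule 110): 100000000000001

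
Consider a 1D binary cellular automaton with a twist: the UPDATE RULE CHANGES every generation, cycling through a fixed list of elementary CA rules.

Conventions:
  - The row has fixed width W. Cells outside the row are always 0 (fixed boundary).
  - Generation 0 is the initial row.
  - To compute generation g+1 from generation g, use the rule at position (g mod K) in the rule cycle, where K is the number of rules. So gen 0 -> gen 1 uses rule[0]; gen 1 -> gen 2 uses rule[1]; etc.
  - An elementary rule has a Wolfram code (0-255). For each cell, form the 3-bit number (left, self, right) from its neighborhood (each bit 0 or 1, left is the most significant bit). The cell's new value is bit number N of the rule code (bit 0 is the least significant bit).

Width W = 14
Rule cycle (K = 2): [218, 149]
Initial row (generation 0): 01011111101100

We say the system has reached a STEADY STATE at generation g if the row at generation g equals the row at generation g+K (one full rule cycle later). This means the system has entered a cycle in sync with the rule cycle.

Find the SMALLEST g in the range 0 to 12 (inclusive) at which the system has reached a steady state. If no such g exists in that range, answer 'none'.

Gen 0: 01011111101100
Gen 1 (rule 218): 10011111101110
Gen 2 (rule 149): 11001111000101
Gen 3 (rule 218): 11111111101000
Gen 4 (rule 149): 01111111001111
Gen 5 (rule 218): 11111111111111
Gen 6 (rule 149): 01111111111110
Gen 7 (rule 218): 11111111111111
Gen 8 (rule 149): 01111111111110
Gen 9 (rule 218): 11111111111111
Gen 10 (rule 149): 01111111111110
Gen 11 (rule 218): 11111111111111
Gen 12 (rule 149): 01111111111110
Gen 13 (rule 218): 11111111111111
Gen 14 (rule 149): 01111111111110

Answer: 5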